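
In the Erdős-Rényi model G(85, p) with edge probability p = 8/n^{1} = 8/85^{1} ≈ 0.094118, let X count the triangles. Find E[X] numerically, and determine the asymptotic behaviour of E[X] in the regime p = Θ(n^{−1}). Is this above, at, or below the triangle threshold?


Number of potential triangles: C(85, 3) = 98770.
Each occurs with probability p³ ≈ (0.094118)³ ≈ 8.3370649e-04.
By linearity: E[X] = C(85, 3)·p³ ≈ 98770 · 8.3370649e-04 ≈ 82.34519.
Here α = 1, so p = 8/n is exactly at the triangle threshold p ~ 1/n. Asymptotically E[X] → c³/6 = 8³/6 = 256/3 ≈ 85.33333, a bounded constant. In this regime the triangle count is asymptotically Poisson(c³/6).

E[X] ≈ 82.34519; in regime p = Θ(1/n^{1}) E[X] stays bounded (at the triangle threshold p ~ 1/n).


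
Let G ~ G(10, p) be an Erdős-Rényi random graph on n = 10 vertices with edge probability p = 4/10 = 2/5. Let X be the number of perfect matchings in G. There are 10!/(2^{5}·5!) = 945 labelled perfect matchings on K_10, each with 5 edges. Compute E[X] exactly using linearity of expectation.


K_10 has 10!/(2^{5}·5!) = 945 labelled perfect matchings.
For each such perfect matching H, let X_H = 1 if all 5 edges of H are present in G. Then P[X_H = 1] = p^{5} = (2/5)^{5} = 32/3125.
By linearity of expectation: E[X] = Σ_H E[X_H] = 945 · p^{5} = 945 · 32/3125 = 6048/625.
Numerically: E[X] ≈ 9.677.

E[X] = 945 · (2/5)^{5} = 6048/625 ≈ 9.677.


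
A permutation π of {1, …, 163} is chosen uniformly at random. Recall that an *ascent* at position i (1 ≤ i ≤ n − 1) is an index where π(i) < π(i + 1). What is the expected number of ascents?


Write X = Σ X_I over i = 1, …, 162, with X_I the indicator of one ascent.
There are 162 indicators.
For each fixed i, the pair (π(i), π(i+1)) is a uniformly random ordered pair of distinct values from {1, …, 163}; by symmetry P[π(i) < π(i+1)] = 1/2.
By linearity: E[X] = 162 · (1/2) = (163 − 1) · (1/2) = 81 ≈ 81.000.

E[X] = 81 = 81.000.


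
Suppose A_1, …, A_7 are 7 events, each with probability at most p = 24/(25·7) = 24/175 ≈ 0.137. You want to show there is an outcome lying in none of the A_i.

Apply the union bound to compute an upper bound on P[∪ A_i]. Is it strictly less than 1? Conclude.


Union bound: P[∪_{i=1}^{7} A_i] ≤ Σ_i P[A_i] ≤ 7·p = 7·(24/175) = 24/25.
Numerically: 24/25 ≈ 0.960.
Is 24/25 < 1? YES.
Since P[∪ A_i] ≤ 24/25 < 1, the complement has P[∩ A_i^c] ≥ 1 − 24/25 = 1/25 > 0, so some outcome avoids every A_i.

7·p = 24/25 ≈ 0.960; existence CERTIFIED by the union bound.


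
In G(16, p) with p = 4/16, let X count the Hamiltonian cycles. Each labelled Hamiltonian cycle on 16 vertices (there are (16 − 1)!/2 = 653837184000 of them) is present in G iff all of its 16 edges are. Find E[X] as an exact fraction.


K_16 has (16 − 1)!/2 = 653837184000 labelled Hamiltonian cycles.
For each such Hamiltonian cycle H, let X_H = 1 if all 16 edges of H are present in G. Then P[X_H = 1] = p^{16} = (1/4)^{16} = 1/4294967296.
By linearity of expectation: E[X] = Σ_H E[X_H] = 653837184000 · p^{16} = 653837184000 · 1/4294967296 = 638512875/4194304.
Numerically: E[X] ≈ 152.

E[X] = 653837184000 · (1/4)^{16} = 638512875/4194304 ≈ 152.


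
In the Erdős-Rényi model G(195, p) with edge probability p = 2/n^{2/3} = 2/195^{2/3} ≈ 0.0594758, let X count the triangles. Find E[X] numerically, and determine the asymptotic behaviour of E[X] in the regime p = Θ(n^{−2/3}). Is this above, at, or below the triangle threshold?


Number of potential triangles: C(195, 3) = 1216865.
Each occurs with probability p³ ≈ (0.0594758)³ ≈ 2.10387903e-04.
By linearity: E[X] = C(195, 3)·p³ ≈ 1216865 · 2.10387903e-04 ≈ 256.013675.
Since α = 2/3 < 1, p = c/n^{2/3} ≫ 1/n is above the triangle threshold p ~ 1/n. Asymptotically E[X] ~ (c³/6)·n^{3(1−α)} = (2³/6)·n^{1} → ∞; triangles are abundant w.h.p.

E[X] ≈ 256.013675; in regime p = Θ(1/n^{2/3}) E[X] diverges (above the triangle threshold p ~ 1/n).


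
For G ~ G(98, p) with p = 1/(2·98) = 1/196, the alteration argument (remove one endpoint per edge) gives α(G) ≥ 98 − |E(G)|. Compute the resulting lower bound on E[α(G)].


E[|E(G)|] = C(98, 2)·p = 4753 · (1/196) = 97/4.
E[α(G)] ≥ n − E[|E(G)|] = 98 − 97/4 = 295/4.
Numerically: ≈ 73.750000.
(This is only a lower bound; the true E[α(G)] may be larger.)

E[α(G)] ≥ 295/4 ≈ 73.750000.


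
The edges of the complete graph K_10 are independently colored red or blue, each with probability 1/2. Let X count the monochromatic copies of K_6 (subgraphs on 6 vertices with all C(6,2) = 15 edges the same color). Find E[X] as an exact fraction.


Let X = Σ_S X_S over the C(10, 6) = 210 subsets S of size 6, where X_S = 1 if the K_6 on S is monochromatic.
For a fixed S, the K_6 on S has C(6, 2) = 15 edges. P[all 15 edges red] = (1/2)^15, and likewise for blue, so P[monochromatic] = 2·(1/2)^15 = 2^{1 − 15} = 1/16384.
By linearity of expectation: E[X] = C(10, 6) · 2^{1 − 15} = 210 · 1/16384 = 105/8192.
Numerically: E[X] ≈ 0.0128.

E[X] = C(10,6)·2^(1−C(6,2)) = 105/8192 ≈ 0.0128.


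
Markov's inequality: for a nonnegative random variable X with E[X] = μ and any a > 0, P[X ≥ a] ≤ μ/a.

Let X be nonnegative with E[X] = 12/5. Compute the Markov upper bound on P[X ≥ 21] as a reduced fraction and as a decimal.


μ = E[X] = 12/5, a = 21.
Markov: P[X ≥ 21] ≤ μ/a = (12/5)/21 = 4/35.
Numerically: ≈ 0.1143.
(Since a = 21 > μ = 2.4000, the bound 4/35 is < 1 and informative.)

P[X ≥ 21] ≤ 4/35 ≈ 0.1143.


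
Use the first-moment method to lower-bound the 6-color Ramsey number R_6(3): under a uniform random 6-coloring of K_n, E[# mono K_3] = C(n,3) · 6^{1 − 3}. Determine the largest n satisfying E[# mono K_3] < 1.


We need C(n, 3) · 6^{1 − 3} < 1, i.e. C(n, 3) < 6^{3 − 1} = 36.
Check values of n near the boundary:
  n = 6: C(6, 3) = 20; 20 < 36? YES
  n = 7: C(7, 3) = 35; 35 < 36? YES
  n = 8: C(8, 3) = 56; 56 < 36? NO
  n = 9: C(9, 3) = 84; 84 < 36? NO
  n = 10: C(10, 3) = 120; 120 < 36? NO
The largest n with C(n, 3) < 36 is n = 7 (where E[X] = 35/36 ≈ 0.97222). Hence R_6(3) > 7, i.e. R_6(3) ≥ 8.

Largest n = 7; hence R_6(3) > 7.


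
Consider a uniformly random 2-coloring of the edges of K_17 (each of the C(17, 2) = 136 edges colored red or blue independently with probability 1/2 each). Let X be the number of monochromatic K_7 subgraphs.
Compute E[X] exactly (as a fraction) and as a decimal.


Let X = Σ_S X_S over the C(17, 7) = 19448 subsets S of size 7, where X_S = 1 if the K_7 on S is monochromatic.
For a fixed S, the K_7 on S has C(7, 2) = 21 edges. P[all 21 edges red] = (1/2)^21, and likewise for blue, so P[monochromatic] = 2·(1/2)^21 = 2^{1 − 21} = 1/1048576.
By linearity: E[X] = C(17, 7) · 2^{1 − 21} = 19448 · 1/1048576 = 2431/131072.
Numerically: E[X] ≈ 0.01855.

E[X] = C(17,7)·2^(1−C(7,2)) = 2431/131072 ≈ 0.01855.


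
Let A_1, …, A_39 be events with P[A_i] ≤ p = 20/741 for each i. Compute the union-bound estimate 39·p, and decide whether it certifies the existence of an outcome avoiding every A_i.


Union bound: P[∪_{i=1}^{39} A_i] ≤ Σ_i P[A_i] ≤ 39·p = 39·(20/741) = 20/19.
Numerically: 20/19 ≈ 1.05263.
Is 20/19 < 1? NO.
Since the bound 20/19 is ≥ 1, the union bound is uninformative here; it does NOT by itself certify existence.

39·p = 20/19 ≈ 1.05263; existence NOT certified by the union bound.


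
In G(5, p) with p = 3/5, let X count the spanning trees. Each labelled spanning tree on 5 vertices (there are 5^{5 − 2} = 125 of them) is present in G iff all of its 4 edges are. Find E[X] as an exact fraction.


K_5 has 5^{5 − 2} = 125 labelled spanning trees.
For each such spanning tree H, let X_H = 1 if all 4 edges of H are present in G. Then P[X_H = 1] = p^{4} = (3/5)^{4} = 81/625.
Summing the indicators: E[X] = Σ_H E[X_H] = 125 · p^{4} = 125 · 81/625 = 81/5.
Numerically: E[X] ≈ 16.2.

E[X] = 125 · (3/5)^{4} = 81/5 ≈ 16.2.


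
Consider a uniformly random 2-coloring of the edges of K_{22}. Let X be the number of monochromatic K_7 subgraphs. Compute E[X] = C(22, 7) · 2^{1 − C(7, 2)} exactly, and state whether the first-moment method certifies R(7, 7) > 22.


E[X] = C(22, 7) · 2^{1 − 21} = 170544 · 2^{−20} = 170544/1048576.
As a reduced fraction: E[X] = 10659/65536 ≈ 0.16264.
Is E[X] < 1? YES.
Since E[X] < 1, there exists a 2-coloring of K_{22} with no monochromatic K_7; hence R(7, 7) > 22.

E[X] = 10659/65536 ≈ 0.16264; E[X] < 1, so R(7, 7) > 22.


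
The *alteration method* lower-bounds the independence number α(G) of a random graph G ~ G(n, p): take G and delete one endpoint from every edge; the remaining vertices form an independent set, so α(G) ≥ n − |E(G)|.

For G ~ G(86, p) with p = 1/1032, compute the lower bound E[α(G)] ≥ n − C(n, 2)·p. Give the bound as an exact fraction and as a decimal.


E[|E(G)|] = C(86, 2)·p = 3655 · (1/1032) = 85/24.
E[α(G)] ≥ n − E[|E(G)|] = 86 − 85/24 = 1979/24.
Numerically: ≈ 82.45833.
(This is only a lower bound; the true E[α(G)] may be larger.)

E[α(G)] ≥ 1979/24 ≈ 82.45833.


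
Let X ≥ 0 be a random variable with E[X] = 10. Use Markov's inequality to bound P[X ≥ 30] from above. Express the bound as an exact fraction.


μ = E[X] = 10, a = 30.
Markov: P[X ≥ 30] ≤ μ/a = (10)/30 = 1/3.
Numerically: ≈ 0.333.
(Since a = 30 > μ = 10.000, the bound 1/3 is < 1 and informative.)

P[X ≥ 30] ≤ 1/3 ≈ 0.333.


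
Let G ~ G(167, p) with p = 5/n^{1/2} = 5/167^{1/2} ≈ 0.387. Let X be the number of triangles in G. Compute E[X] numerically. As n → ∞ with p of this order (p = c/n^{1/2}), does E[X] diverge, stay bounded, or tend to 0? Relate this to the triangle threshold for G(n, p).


Number of potential triangles: C(167, 3) = 762355.
Each occurs with probability p³ ≈ (0.387)³ ≈ 5.79209e-02.
By linearity: E[X] = C(167, 3)·p³ ≈ 762355 · 5.79209e-02 ≈ 44156.288.
Since α = 1/2 < 1, p = c/n^{1/2} ≫ 1/n is above the triangle threshold p ~ 1/n. Asymptotically E[X] ~ (c³/6)·n^{3(1−α)} = (5³/6)·n^{1.5} → ∞; triangles are abundant w.h.p.

E[X] ≈ 44156.288; in regime p = Θ(1/n^{1/2}) E[X] diverges (above the triangle threshold p ~ 1/n).


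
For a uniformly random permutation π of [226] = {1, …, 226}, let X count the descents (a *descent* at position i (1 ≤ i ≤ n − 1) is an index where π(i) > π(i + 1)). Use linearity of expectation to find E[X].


Write X = Σ X_I over i = 1, …, 225, with X_I the indicator of one descent.
There are 225 indicators.
For each fixed i, the pair (π(i), π(i+1)) is a uniformly random ordered pair of distinct values from {1, …, 226}; by symmetry P[π(i) > π(i+1)] = 1/2.
By linearity: E[X] = 225 · (1/2) = (226 − 1) · (1/2) = 225/2 ≈ 112.500.

E[X] = 225/2 = 112.500.


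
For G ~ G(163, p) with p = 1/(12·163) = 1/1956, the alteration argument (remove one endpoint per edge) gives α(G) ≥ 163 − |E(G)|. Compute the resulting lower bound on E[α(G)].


E[|E(G)|] = C(163, 2)·p = 13203 · (1/1956) = 27/4.
E[α(G)] ≥ n − E[|E(G)|] = 163 − 27/4 = 625/4.
Numerically: ≈ 156.25000.
(This is only a lower bound; the true E[α(G)] may be larger.)

E[α(G)] ≥ 625/4 ≈ 156.25000.


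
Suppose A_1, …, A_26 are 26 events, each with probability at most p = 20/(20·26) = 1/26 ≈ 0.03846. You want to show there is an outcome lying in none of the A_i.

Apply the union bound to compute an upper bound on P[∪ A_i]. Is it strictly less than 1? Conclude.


Union bound: P[∪_{i=1}^{26} A_i] ≤ Σ_i P[A_i] ≤ 26·p = 26·(1/26) = 1.
Numerically: 1 ≈ 1.00000.
Is 1 < 1? NO.
Since the bound 1 is ≥ 1, the union bound is uninformative here; it does NOT by itself certify existence.

26·p = 1 ≈ 1.00000; existence NOT certified by the union bound.


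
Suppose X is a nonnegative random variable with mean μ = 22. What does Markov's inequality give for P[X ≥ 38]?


μ = E[X] = 22, a = 38.
Markov: P[X ≥ 38] ≤ μ/a = (22)/38 = 11/19.
Numerically: ≈ 0.578947.
(Since a = 38 > μ = 22.000000, the bound 11/19 is < 1 and informative.)

P[X ≥ 38] ≤ 11/19 ≈ 0.578947.


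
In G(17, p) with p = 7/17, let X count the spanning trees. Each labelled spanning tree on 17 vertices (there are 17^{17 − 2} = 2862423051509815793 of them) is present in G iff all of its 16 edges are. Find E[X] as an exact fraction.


K_17 has 17^{17 − 2} = 2862423051509815793 labelled spanning trees.
For each such spanning tree H, let X_H = 1 if all 16 edges of H are present in G. Then P[X_H = 1] = p^{16} = (7/17)^{16} = 33232930569601/48661191875666868481.
By linearity of expectation: E[X] = Σ_H E[X_H] = 2862423051509815793 · p^{16} = 2862423051509815793 · 33232930569601/48661191875666868481 = 33232930569601/17.
Numerically: E[X] ≈ 1.955e+12.

E[X] = 2862423051509815793 · (7/17)^{16} = 33232930569601/17 ≈ 1.955e+12.


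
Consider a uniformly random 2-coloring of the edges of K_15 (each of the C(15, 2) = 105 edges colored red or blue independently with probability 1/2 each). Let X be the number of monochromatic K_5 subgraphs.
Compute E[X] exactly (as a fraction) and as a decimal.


Let X = Σ_S X_S over the C(15, 5) = 3003 subsets S of size 5, where X_S = 1 if the K_5 on S is monochromatic.
For a fixed S, the K_5 on S has C(5, 2) = 10 edges. P[all 10 edges red] = (1/2)^10, and likewise for blue, so P[monochromatic] = 2·(1/2)^10 = 2^{1 − 10} = 1/512.
By linearity: E[X] = C(15, 5) · 2^{1 − 10} = 3003 · 1/512 = 3003/512.
Numerically: E[X] ≈ 5.865.

E[X] = C(15,5)·2^(1−C(5,2)) = 3003/512 ≈ 5.865.


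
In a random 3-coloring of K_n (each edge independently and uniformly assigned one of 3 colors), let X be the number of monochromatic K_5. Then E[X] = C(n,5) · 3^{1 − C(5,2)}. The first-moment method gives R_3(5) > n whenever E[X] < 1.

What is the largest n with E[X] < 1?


We need C(n, 5) · 3^{1 − 10} < 1, i.e. C(n, 5) < 3^{10 − 1} = 19683.
Check values of n near the boundary:
  n = 18: C(18, 5) = 8568; 8568 < 19683? YES
  n = 19: C(19, 5) = 11628; 11628 < 19683? YES
  n = 20: C(20, 5) = 15504; 15504 < 19683? YES
  n = 21: C(21, 5) = 20349; 20349 < 19683? NO
The largest n with C(n, 5) < 19683 is n = 20 (where E[X] = 5168/6561 ≈ 0.7876848). Hence R_3(5) > 20, i.e. R_3(5) ≥ 21.

Largest n = 20; hence R_3(5) > 20.


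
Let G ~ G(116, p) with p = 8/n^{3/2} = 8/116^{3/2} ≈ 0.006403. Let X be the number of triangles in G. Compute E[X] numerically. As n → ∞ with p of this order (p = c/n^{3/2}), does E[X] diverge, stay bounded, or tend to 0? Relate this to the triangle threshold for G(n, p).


Number of potential triangles: C(116, 3) = 253460.
Each occurs with probability p³ ≈ (0.006403)³ ≈ 2.625482e-07.
By linearity: E[X] = C(116, 3)·p³ ≈ 253460 · 2.625482e-07 ≈ 0.0665.
Since α = 3/2 > 1, p = c/n^{3/2} = o(1/n) is below the triangle threshold p ~ 1/n. Asymptotically E[X] ~ (c³/6)·n^{3(1−α)} = (8³/6)·n^{-1.5} → 0, so by Markov's inequality G has no triangles w.h.p.

E[X] ≈ 0.0665; in regime p = Θ(1/n^{3/2}) E[X] tends to 0 (below the triangle threshold p ~ 1/n).


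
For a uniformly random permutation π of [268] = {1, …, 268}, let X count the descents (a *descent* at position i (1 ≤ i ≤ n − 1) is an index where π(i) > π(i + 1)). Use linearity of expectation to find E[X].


Write X = Σ X_I over i = 1, …, 267, with X_I the indicator of one descent.
There are 267 indicators.
For each fixed i, the pair (π(i), π(i+1)) is a uniformly random ordered pair of distinct values from {1, …, 268}; by symmetry P[π(i) > π(i+1)] = 1/2.
By linearity: E[X] = 267 · (1/2) = (268 − 1) · (1/2) = 267/2 ≈ 133.500.

E[X] = 267/2 = 133.500.


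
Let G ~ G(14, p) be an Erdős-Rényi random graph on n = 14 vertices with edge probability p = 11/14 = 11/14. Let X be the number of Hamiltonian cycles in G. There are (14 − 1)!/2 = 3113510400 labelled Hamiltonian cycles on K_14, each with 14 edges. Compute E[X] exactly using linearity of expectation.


K_14 has (14 − 1)!/2 = 3113510400 labelled Hamiltonian cycles.
For each such Hamiltonian cycle H, let X_H = 1 if all 14 edges of H are present in G. Then P[X_H = 1] = p^{14} = (11/14)^{14} = 379749833583241/11112006825558016.
By linearity: E[X] = Σ_H E[X_H] = 3113510400 · p^{14} = 3113510400 · 379749833583241/11112006825558016 = 329898174179601037725/3100448333024.
Numerically: E[X] ≈ 1.064e+08.

E[X] = 3113510400 · (11/14)^{14} = 329898174179601037725/3100448333024 ≈ 1.064e+08.


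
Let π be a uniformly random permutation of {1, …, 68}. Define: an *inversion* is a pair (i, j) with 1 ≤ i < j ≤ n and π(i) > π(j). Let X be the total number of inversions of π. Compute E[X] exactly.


Write X = Σ X_I over the C(68, 2) = 2278 pairs i < j, with X_I the indicator of one inversion.
There are 2278 indicators.
For each fixed pair i < j, the values π(i) and π(j) are two distinct elements of {1, …, 68} in uniformly random order; by symmetry P[π(i) > π(j)] = 1/2.
By linearity: E[X] = 2278 · (1/2) = C(68, 2) · (1/2) = 2278/2 = 1139 ≈ 1139.000.

E[X] = 1139 = 1139.000.


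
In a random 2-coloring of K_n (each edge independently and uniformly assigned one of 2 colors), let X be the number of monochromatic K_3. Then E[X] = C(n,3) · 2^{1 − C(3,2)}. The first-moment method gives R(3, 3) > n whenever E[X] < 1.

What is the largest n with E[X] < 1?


We need C(n, 3) · 2^{1 − 3} < 1, i.e. C(n, 3) < 2^{3 − 1} = 4.
Check values of n near the boundary:
  n = 3: C(3, 3) = 1; 1 < 4? YES
  n = 4: C(4, 3) = 4; 4 < 4? NO
  n = 5: C(5, 3) = 10; 10 < 4? NO
  n = 6: C(6, 3) = 20; 20 < 4? NO
The largest n with C(n, 3) < 4 is n = 3 (where E[X] = 1/4 ≈ 0.2500). Hence R(3, 3) > 3, i.e. R(3, 3) ≥ 4.

Largest n = 3; hence R(3, 3) > 3.


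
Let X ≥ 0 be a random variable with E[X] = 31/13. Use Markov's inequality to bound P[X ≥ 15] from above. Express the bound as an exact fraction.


μ = E[X] = 31/13, a = 15.
Markov: P[X ≥ 15] ≤ μ/a = (31/13)/15 = 31/195.
Numerically: ≈ 0.1590.
(Since a = 15 > μ = 2.3846, the bound 31/195 is < 1 and informative.)

P[X ≥ 15] ≤ 31/195 ≈ 0.1590.


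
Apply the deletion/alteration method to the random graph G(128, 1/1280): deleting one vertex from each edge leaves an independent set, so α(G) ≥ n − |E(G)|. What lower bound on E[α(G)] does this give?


E[|E(G)|] = C(128, 2)·p = 8128 · (1/1280) = 127/20.
E[α(G)] ≥ n − E[|E(G)|] = 128 − 127/20 = 2433/20.
Numerically: ≈ 121.6500.
(This is only a lower bound; the true E[α(G)] may be larger.)

E[α(G)] ≥ 2433/20 ≈ 121.6500.


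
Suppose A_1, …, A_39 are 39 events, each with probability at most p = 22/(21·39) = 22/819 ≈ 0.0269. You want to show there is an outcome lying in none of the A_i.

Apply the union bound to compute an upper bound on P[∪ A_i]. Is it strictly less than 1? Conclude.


Union bound: P[∪_{i=1}^{39} A_i] ≤ Σ_i P[A_i] ≤ 39·p = 39·(22/819) = 22/21.
Numerically: 22/21 ≈ 1.0476.
Is 22/21 < 1? NO.
Since the bound 22/21 is ≥ 1, the union bound is uninformative here; it does NOT by itself certify existence.

39·p = 22/21 ≈ 1.0476; existence NOT certified by the union bound.


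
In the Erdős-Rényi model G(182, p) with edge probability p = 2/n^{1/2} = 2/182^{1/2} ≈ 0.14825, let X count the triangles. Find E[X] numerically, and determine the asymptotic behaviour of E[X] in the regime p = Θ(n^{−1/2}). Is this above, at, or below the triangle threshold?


Number of potential triangles: C(182, 3) = 988260.
Each occurs with probability p³ ≈ (0.14825)³ ≈ 3.2582388e-03.
By linearity: E[X] = C(182, 3)·p³ ≈ 988260 · 3.2582388e-03 ≈ 3219.98703.
Since α = 1/2 < 1, p = c/n^{1/2} ≫ 1/n is above the triangle threshold p ~ 1/n. Asymptotically E[X] ~ (c³/6)·n^{3(1−α)} = (2³/6)·n^{1.5} → ∞; triangles are abundant w.h.p.

E[X] ≈ 3219.98703; in regime p = Θ(1/n^{1/2}) E[X] diverges (above the triangle threshold p ~ 1/n).


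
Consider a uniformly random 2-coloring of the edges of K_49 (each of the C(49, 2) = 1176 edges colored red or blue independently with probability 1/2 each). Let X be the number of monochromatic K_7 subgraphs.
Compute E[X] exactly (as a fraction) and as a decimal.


Let X = Σ_S X_S over the C(49, 7) = 85900584 subsets S of size 7, where X_S = 1 if the K_7 on S is monochromatic.
For a fixed S, the K_7 on S has C(7, 2) = 21 edges. P[all 21 edges red] = (1/2)^21, and likewise for blue, so P[monochromatic] = 2·(1/2)^21 = 2^{1 − 21} = 1/1048576.
By linearity of expectation: E[X] = C(49, 7) · 2^{1 − 21} = 85900584 · 1/1048576 = 10737573/131072.
Numerically: E[X] ≈ 81.921.

E[X] = C(49,7)·2^(1−C(7,2)) = 10737573/131072 ≈ 81.921.


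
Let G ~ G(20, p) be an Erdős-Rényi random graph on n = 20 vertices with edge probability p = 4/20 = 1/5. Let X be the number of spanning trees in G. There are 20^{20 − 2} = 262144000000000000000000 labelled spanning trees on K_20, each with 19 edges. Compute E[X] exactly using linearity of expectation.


K_20 has 20^{20 − 2} = 262144000000000000000000 labelled spanning trees.
For each such spanning tree H, let X_H = 1 if all 19 edges of H are present in G. Then P[X_H = 1] = p^{19} = (1/5)^{19} = 1/19073486328125.
By linearity: E[X] = Σ_H E[X_H] = 262144000000000000000000 · p^{19} = 262144000000000000000000 · 1/19073486328125 = 68719476736/5.
Numerically: E[X] ≈ 1.37e+10.

E[X] = 262144000000000000000000 · (1/5)^{19} = 68719476736/5 ≈ 1.37e+10.


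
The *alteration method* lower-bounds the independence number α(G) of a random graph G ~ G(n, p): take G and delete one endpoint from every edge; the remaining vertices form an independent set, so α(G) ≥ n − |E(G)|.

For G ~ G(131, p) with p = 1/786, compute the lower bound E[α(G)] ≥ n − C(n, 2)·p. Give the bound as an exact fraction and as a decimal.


E[|E(G)|] = C(131, 2)·p = 8515 · (1/786) = 65/6.
E[α(G)] ≥ n − E[|E(G)|] = 131 − 65/6 = 721/6.
Numerically: ≈ 120.167.
(This is only a lower bound; the true E[α(G)] may be larger.)

E[α(G)] ≥ 721/6 ≈ 120.167.


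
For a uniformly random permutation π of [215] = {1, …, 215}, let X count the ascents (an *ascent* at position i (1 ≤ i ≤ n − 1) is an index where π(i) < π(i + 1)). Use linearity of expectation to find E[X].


Write X = Σ X_I over i = 1, …, 214, with X_I the indicator of one ascent.
There are 214 indicators.
For each fixed i, the pair (π(i), π(i+1)) is a uniformly random ordered pair of distinct values from {1, …, 215}; by symmetry P[π(i) < π(i+1)] = 1/2.
By linearity: E[X] = 214 · (1/2) = (215 − 1) · (1/2) = 107 ≈ 107.0000.

E[X] = 107 = 107.0000.


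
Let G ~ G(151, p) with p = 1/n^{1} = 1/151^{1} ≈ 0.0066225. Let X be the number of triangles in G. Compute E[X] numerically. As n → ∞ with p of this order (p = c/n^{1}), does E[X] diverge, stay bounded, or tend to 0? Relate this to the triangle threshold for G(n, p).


Number of potential triangles: C(151, 3) = 562475.
Each occurs with probability p³ ≈ (0.0066225)³ ≈ 2.9044851e-07.
By linearity: E[X] = C(151, 3)·p³ ≈ 562475 · 2.9044851e-07 ≈ 0.16337.
Here α = 1, so p = 1/n is exactly at the triangle threshold p ~ 1/n. Asymptotically E[X] → c³/6 = 1³/6 = 1/6 ≈ 0.16667, a bounded constant. In this regime the triangle count is asymptotically Poisson(c³/6).

E[X] ≈ 0.16337; in regime p = Θ(1/n^{1}) E[X] stays bounded (at the triangle threshold p ~ 1/n).


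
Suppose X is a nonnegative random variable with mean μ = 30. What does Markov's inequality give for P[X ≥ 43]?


μ = E[X] = 30, a = 43.
Markov: P[X ≥ 43] ≤ μ/a = (30)/43 = 30/43.
Numerically: ≈ 0.69767.
(Since a = 43 > μ = 30.00000, the bound 30/43 is < 1 and informative.)

P[X ≥ 43] ≤ 30/43 ≈ 0.69767.


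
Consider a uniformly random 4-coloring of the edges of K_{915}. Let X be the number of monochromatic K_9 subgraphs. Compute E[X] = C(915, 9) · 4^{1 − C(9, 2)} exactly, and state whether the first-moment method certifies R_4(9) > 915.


E[X] = C(915, 9) · 4^{1 − 36} = 1190931166636537885130 · 4^{−35} = 1190931166636537885130/1180591620717411303424.
As a reduced fraction: E[X] = 595465583318268942565/590295810358705651712 ≈ 1.0087579.
Is E[X] < 1? NO.
Since E[X] ≥ 1, the first-moment bound is inconclusive at n = 915; it does NOT by itself certify R_4(9) > 915.

E[X] = 595465583318268942565/590295810358705651712 ≈ 1.0087579; E[X] ≥ 1; first-moment method inconclusive here.


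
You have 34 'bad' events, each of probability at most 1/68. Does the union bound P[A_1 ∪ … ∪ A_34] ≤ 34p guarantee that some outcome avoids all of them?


Union bound: P[∪_{i=1}^{34} A_i] ≤ Σ_i P[A_i] ≤ 34·p = 34·(1/68) = 1/2.
Numerically: 1/2 ≈ 0.5000000.
Is 1/2 < 1? YES.
Since P[∪ A_i] ≤ 1/2 < 1, the complement has P[∩ A_i^c] ≥ 1 − 1/2 = 1/2 > 0, so some outcome avoids every A_i.

34·p = 1/2 ≈ 0.5000000; existence CERTIFIED by the union bound.


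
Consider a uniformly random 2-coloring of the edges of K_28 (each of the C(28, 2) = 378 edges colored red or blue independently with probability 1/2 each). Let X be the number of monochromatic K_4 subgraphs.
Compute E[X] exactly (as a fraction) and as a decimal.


Let X = Σ_S X_S over the C(28, 4) = 20475 subsets S of size 4, where X_S = 1 if the K_4 on S is monochromatic.
For a fixed S, the K_4 on S has C(4, 2) = 6 edges. P[all 6 edges red] = (1/2)^6, and likewise for blue, so P[monochromatic] = 2·(1/2)^6 = 2^{1 − 6} = 1/32.
By linearity of expectation: E[X] = C(28, 4) · 2^{1 − 6} = 20475 · 1/32 = 20475/32.
Numerically: E[X] ≈ 639.843750.

E[X] = C(28,4)·2^(1−C(4,2)) = 20475/32 ≈ 639.843750.


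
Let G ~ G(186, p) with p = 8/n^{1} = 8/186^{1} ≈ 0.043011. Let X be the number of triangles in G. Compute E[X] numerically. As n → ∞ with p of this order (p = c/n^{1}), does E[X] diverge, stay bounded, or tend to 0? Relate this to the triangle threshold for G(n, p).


Number of potential triangles: C(186, 3) = 1055240.
Each occurs with probability p³ ≈ (0.043011)³ ≈ 7.9566660e-05.
By linearity: E[X] = C(186, 3)·p³ ≈ 1055240 · 7.9566660e-05 ≈ 83.96192.
Here α = 1, so p = 8/n is exactly at the triangle threshold p ~ 1/n. Asymptotically E[X] → c³/6 = 8³/6 = 256/3 ≈ 85.33333, a bounded constant. In this regime the triangle count is asymptotically Poisson(c³/6).

E[X] ≈ 83.96192; in regime p = Θ(1/n^{1}) E[X] stays bounded (at the triangle threshold p ~ 1/n).


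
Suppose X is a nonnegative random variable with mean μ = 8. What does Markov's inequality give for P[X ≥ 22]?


μ = E[X] = 8, a = 22.
Markov: P[X ≥ 22] ≤ μ/a = (8)/22 = 4/11.
Numerically: ≈ 0.364.
(Since a = 22 > μ = 8.000, the bound 4/11 is < 1 and informative.)

P[X ≥ 22] ≤ 4/11 ≈ 0.364.


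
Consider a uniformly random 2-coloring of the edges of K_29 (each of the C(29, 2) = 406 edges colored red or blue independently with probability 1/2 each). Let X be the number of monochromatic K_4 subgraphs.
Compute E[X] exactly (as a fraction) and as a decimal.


Let X = Σ_S X_S over the C(29, 4) = 23751 subsets S of size 4, where X_S = 1 if the K_4 on S is monochromatic.
For a fixed S, the K_4 on S has C(4, 2) = 6 edges. P[all 6 edges red] = (1/2)^6, and likewise for blue, so P[monochromatic] = 2·(1/2)^6 = 2^{1 − 6} = 1/32.
Summing: E[X] = C(29, 4) · 2^{1 − 6} = 23751 · 1/32 = 23751/32.
Numerically: E[X] ≈ 742.21875.

E[X] = C(29,4)·2^(1−C(4,2)) = 23751/32 ≈ 742.21875.


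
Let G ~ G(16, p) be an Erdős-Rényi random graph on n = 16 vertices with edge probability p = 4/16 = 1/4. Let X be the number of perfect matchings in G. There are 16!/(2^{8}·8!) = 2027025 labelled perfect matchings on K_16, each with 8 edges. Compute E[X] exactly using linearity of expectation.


K_16 has 16!/(2^{8}·8!) = 2027025 labelled perfect matchings.
For each such perfect matching H, let X_H = 1 if all 8 edges of H are present in G. Then P[X_H = 1] = p^{8} = (1/4)^{8} = 1/65536.
By linearity of expectation: E[X] = Σ_H E[X_H] = 2027025 · p^{8} = 2027025 · 1/65536 = 2027025/65536.
Numerically: E[X] ≈ 30.93.

E[X] = 2027025 · (1/4)^{8} = 2027025/65536 ≈ 30.93.


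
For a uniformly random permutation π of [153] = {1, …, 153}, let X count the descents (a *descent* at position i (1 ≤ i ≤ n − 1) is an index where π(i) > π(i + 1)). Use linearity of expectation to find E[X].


Write X = Σ X_I over i = 1, …, 152, with X_I the indicator of one descent.
There are 152 indicators.
For each fixed i, the pair (π(i), π(i+1)) is a uniformly random ordered pair of distinct values from {1, …, 153}; by symmetry P[π(i) > π(i+1)] = 1/2.
By linearity: E[X] = 152 · (1/2) = (153 − 1) · (1/2) = 76 ≈ 76.000000.

E[X] = 76 = 76.000000.


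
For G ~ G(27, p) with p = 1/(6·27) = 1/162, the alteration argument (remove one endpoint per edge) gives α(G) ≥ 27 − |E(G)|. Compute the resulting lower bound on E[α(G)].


E[|E(G)|] = C(27, 2)·p = 351 · (1/162) = 13/6.
E[α(G)] ≥ n − E[|E(G)|] = 27 − 13/6 = 149/6.
Numerically: ≈ 24.8333.
(This is only a lower bound; the true E[α(G)] may be larger.)

E[α(G)] ≥ 149/6 ≈ 24.8333.


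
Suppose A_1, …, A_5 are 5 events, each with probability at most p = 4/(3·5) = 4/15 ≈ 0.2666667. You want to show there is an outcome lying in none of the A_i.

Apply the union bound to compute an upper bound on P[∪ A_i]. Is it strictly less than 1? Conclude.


Union bound: P[∪_{i=1}^{5} A_i] ≤ Σ_i P[A_i] ≤ 5·p = 5·(4/15) = 4/3.
Numerically: 4/3 ≈ 1.3333333.
Is 4/3 < 1? NO.
Since the bound 4/3 is ≥ 1, the union bound is uninformative here; it does NOT by itself certify existence.

5·p = 4/3 ≈ 1.3333333; existence NOT certified by the union bound.


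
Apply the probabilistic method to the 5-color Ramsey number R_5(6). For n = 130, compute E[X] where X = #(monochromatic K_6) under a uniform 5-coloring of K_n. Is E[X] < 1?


E[X] = C(130, 6) · 5^{1 − 15} = 5963412000 · 5^{−14} = 5963412000/6103515625.
As a reduced fraction: E[X] = 47707296/48828125 ≈ 0.97705.
Is E[X] < 1? YES.
Since E[X] < 1, there exists a 5-coloring of K_{130} with no monochromatic K_6; hence R_5(6) > 130.

E[X] = 47707296/48828125 ≈ 0.97705; E[X] < 1, so R_5(6) > 130.


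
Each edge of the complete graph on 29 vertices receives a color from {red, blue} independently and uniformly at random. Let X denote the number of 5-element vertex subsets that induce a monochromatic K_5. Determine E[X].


Let X = Σ_S X_S over the C(29, 5) = 118755 subsets S of size 5, where X_S = 1 if the K_5 on S is monochromatic.
For a fixed S, the K_5 on S has C(5, 2) = 10 edges. P[all 10 edges red] = (1/2)^10, and likewise for blue, so P[monochromatic] = 2·(1/2)^10 = 2^{1 − 10} = 1/512.
Summing: E[X] = C(29, 5) · 2^{1 − 10} = 118755 · 1/512 = 118755/512.
Numerically: E[X] ≈ 231.94336.

E[X] = C(29,5)·2^(1−C(5,2)) = 118755/512 ≈ 231.94336.


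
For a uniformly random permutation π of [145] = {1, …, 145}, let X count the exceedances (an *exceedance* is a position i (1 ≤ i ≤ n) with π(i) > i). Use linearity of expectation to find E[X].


Write X = Σ_{i=1}^{145} X_i, where X_i = 1_{π(i) > i}.
For each fixed i, π(i) is uniform over {1, …, 145} (marginal of a uniform permutation), so P[π(i) > i] = (n − i)/n. Summing: Σ_{i=1}^{145} (n − i)/n = (0 + 1 + … + 144)/145 = 145(145 − 1)/(2·145) = (145 − 1)/2.
Hence E[X] = Σ_{i=1}^{145} (145 − i)/145 = 72 ≈ 72.0000.

E[X] = 72 = 72.0000.


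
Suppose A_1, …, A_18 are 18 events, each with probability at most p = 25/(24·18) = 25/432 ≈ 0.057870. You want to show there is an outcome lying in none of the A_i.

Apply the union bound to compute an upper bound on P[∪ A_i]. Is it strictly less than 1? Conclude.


Union bound: P[∪_{i=1}^{18} A_i] ≤ Σ_i P[A_i] ≤ 18·p = 18·(25/432) = 25/24.
Numerically: 25/24 ≈ 1.041667.
Is 25/24 < 1? NO.
Since the bound 25/24 is ≥ 1, the union bound is uninformative here; it does NOT by itself certify existence.

18·p = 25/24 ≈ 1.041667; existence NOT certified by the union bound.


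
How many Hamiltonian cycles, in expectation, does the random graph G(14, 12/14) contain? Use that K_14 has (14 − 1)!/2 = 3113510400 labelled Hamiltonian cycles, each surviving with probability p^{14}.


K_14 has (14 − 1)!/2 = 3113510400 labelled Hamiltonian cycles.
For each such Hamiltonian cycle H, let X_H = 1 if all 14 edges of H are present in G. Then P[X_H = 1] = p^{14} = (6/7)^{14} = 78364164096/678223072849.
By linearity: E[X] = Σ_H E[X_H] = 3113510400 · p^{14} = 3113510400 · 78364164096/678223072849 = 34855377128600371200/96889010407.
Numerically: E[X] ≈ 3.6e+08.

E[X] = 3113510400 · (6/7)^{14} = 34855377128600371200/96889010407 ≈ 3.6e+08.


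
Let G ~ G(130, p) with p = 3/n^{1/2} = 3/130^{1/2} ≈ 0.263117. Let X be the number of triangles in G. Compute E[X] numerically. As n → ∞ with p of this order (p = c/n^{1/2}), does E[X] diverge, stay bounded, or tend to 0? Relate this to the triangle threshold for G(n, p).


Number of potential triangles: C(130, 3) = 357760.
Each occurs with probability p³ ≈ (0.263117)³ ≈ 1.82158204e-02.
By linearity: E[X] = C(130, 3)·p³ ≈ 357760 · 1.82158204e-02 ≈ 6516.891907.
Since α = 1/2 < 1, p = c/n^{1/2} ≫ 1/n is above the triangle threshold p ~ 1/n. Asymptotically E[X] ~ (c³/6)·n^{3(1−α)} = (3³/6)·n^{1.5} → ∞; triangles are abundant w.h.p.

E[X] ≈ 6516.891907; in regime p = Θ(1/n^{1/2}) E[X] diverges (above the triangle threshold p ~ 1/n).


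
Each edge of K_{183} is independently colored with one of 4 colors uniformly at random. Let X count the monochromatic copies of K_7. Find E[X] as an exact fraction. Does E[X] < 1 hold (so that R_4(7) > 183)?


E[X] = C(183, 7) · 4^{1 − 21} = 1214197462413 · 4^{−20} = 1214197462413/1099511627776.
As a reduced fraction: E[X] = 1214197462413/1099511627776 ≈ 1.104306.
Is E[X] < 1? NO.
Since E[X] ≥ 1, the first-moment bound is inconclusive at n = 183; it does NOT by itself certify R_4(7) > 183.

E[X] = 1214197462413/1099511627776 ≈ 1.104306; E[X] ≥ 1; first-moment method inconclusive here.


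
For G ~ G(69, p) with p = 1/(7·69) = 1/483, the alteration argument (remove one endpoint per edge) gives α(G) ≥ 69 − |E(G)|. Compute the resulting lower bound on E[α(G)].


E[|E(G)|] = C(69, 2)·p = 2346 · (1/483) = 34/7.
E[α(G)] ≥ n − E[|E(G)|] = 69 − 34/7 = 449/7.
Numerically: ≈ 64.143.
(This is only a lower bound; the true E[α(G)] may be larger.)

E[α(G)] ≥ 449/7 ≈ 64.143.


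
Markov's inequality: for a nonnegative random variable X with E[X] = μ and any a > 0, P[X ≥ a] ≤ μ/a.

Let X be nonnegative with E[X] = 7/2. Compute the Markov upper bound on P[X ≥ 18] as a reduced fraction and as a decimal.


μ = E[X] = 7/2, a = 18.
Markov: P[X ≥ 18] ≤ μ/a = (7/2)/18 = 7/36.
Numerically: ≈ 0.1944.
(Since a = 18 > μ = 3.5000, the bound 7/36 is < 1 and informative.)

P[X ≥ 18] ≤ 7/36 ≈ 0.1944.


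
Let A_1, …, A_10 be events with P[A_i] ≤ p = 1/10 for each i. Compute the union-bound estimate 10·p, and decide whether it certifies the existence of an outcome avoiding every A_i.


Union bound: P[∪_{i=1}^{10} A_i] ≤ Σ_i P[A_i] ≤ 10·p = 10·(1/10) = 1.
Numerically: 1 ≈ 1.0000.
Is 1 < 1? NO.
Since the bound 1 is ≥ 1, the union bound is uninformative here; it does NOT by itself certify existence.

10·p = 1 ≈ 1.0000; existence NOT certified by the union bound.


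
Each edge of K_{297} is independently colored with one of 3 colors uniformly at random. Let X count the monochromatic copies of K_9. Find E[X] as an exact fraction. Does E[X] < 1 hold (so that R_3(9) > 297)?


E[X] = C(297, 9) · 3^{1 − 36} = 43842345008337645 · 3^{−35} = 43842345008337645/50031545098999707.
As a reduced fraction: E[X] = 14614115002779215/16677181699666569 ≈ 0.876294.
Is E[X] < 1? YES.
Since E[X] < 1, there exists a 3-coloring of K_{297} with no monochromatic K_9; hence R_3(9) > 297.

E[X] = 14614115002779215/16677181699666569 ≈ 0.876294; E[X] < 1, so R_3(9) > 297.


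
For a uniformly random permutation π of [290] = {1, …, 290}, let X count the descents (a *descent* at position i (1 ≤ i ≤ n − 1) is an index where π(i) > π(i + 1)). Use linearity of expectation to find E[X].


Write X = Σ X_I over i = 1, …, 289, with X_I the indicator of one descent.
There are 289 indicators.
For each fixed i, the pair (π(i), π(i+1)) is a uniformly random ordered pair of distinct values from {1, …, 290}; by symmetry P[π(i) > π(i+1)] = 1/2.
By linearity: E[X] = 289 · (1/2) = (290 − 1) · (1/2) = 289/2 ≈ 144.500000.

E[X] = 289/2 = 144.500000.


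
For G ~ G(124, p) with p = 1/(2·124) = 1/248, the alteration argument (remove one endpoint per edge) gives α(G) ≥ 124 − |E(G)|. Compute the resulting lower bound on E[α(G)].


E[|E(G)|] = C(124, 2)·p = 7626 · (1/248) = 123/4.
E[α(G)] ≥ n − E[|E(G)|] = 124 − 123/4 = 373/4.
Numerically: ≈ 93.250000.
(This is only a lower bound; the true E[α(G)] may be larger.)

E[α(G)] ≥ 373/4 ≈ 93.250000.


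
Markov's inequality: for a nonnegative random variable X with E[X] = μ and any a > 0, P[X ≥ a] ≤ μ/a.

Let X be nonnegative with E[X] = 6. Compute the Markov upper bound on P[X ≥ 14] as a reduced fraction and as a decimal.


μ = E[X] = 6, a = 14.
Markov: P[X ≥ 14] ≤ μ/a = (6)/14 = 3/7.
Numerically: ≈ 0.42857.
(Since a = 14 > μ = 6.00000, the bound 3/7 is < 1 and informative.)

P[X ≥ 14] ≤ 3/7 ≈ 0.42857.


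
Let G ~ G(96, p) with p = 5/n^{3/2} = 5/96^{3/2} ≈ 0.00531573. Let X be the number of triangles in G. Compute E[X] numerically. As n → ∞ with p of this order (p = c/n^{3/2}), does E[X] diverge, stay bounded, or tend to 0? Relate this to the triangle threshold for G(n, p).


Number of potential triangles: C(96, 3) = 142880.
Each occurs with probability p³ ≈ (0.00531573)³ ≈ 1.50206755e-07.
By linearity: E[X] = C(96, 3)·p³ ≈ 142880 · 1.50206755e-07 ≈ 0.021462.
Since α = 3/2 > 1, p = c/n^{3/2} = o(1/n) is below the triangle threshold p ~ 1/n. Asymptotically E[X] ~ (c³/6)·n^{3(1−α)} = (5³/6)·n^{-1.5} → 0, so by Markov's inequality G has no triangles w.h.p.

E[X] ≈ 0.021462; in regime p = Θ(1/n^{3/2}) E[X] tends to 0 (below the triangle threshold p ~ 1/n).


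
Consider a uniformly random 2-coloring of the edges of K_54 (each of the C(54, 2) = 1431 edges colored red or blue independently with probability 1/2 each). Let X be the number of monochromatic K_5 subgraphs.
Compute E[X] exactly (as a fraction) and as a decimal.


Let X = Σ_S X_S over the C(54, 5) = 3162510 subsets S of size 5, where X_S = 1 if the K_5 on S is monochromatic.
For a fixed S, the K_5 on S has C(5, 2) = 10 edges. P[all 10 edges red] = (1/2)^10, and likewise for blue, so P[monochromatic] = 2·(1/2)^10 = 2^{1 − 10} = 1/512.
Summing: E[X] = C(54, 5) · 2^{1 − 10} = 3162510 · 1/512 = 1581255/256.
Numerically: E[X] ≈ 6176.77734.

E[X] = C(54,5)·2^(1−C(5,2)) = 1581255/256 ≈ 6176.77734.


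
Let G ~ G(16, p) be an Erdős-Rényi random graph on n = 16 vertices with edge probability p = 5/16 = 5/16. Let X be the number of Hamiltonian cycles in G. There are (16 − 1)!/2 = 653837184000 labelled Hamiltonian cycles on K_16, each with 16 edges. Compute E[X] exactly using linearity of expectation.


K_16 has (16 − 1)!/2 = 653837184000 labelled Hamiltonian cycles.
For each such Hamiltonian cycle H, let X_H = 1 if all 16 edges of H are present in G. Then P[X_H = 1] = p^{16} = (5/16)^{16} = 152587890625/18446744073709551616.
Summing the indicators: E[X] = Σ_H E[X_H] = 653837184000 · p^{16} = 653837184000 · 152587890625/18446744073709551616 = 97429332733154296875/18014398509481984.
Numerically: E[X] ≈ 5408.41.

E[X] = 653837184000 · (5/16)^{16} = 97429332733154296875/18014398509481984 ≈ 5408.41.


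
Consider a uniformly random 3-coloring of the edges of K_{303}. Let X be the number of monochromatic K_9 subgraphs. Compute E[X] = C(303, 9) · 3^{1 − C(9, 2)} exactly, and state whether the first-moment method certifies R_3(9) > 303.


E[X] = C(303, 9) · 3^{1 − 36} = 52617706925494425 · 3^{−35} = 52617706925494425/50031545098999707.
As a reduced fraction: E[X] = 17539235641831475/16677181699666569 ≈ 1.0517.
Is E[X] < 1? NO.
Since E[X] ≥ 1, the first-moment bound is inconclusive at n = 303; it does NOT by itself certify R_3(9) > 303.

E[X] = 17539235641831475/16677181699666569 ≈ 1.0517; E[X] ≥ 1; first-moment method inconclusive here.
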